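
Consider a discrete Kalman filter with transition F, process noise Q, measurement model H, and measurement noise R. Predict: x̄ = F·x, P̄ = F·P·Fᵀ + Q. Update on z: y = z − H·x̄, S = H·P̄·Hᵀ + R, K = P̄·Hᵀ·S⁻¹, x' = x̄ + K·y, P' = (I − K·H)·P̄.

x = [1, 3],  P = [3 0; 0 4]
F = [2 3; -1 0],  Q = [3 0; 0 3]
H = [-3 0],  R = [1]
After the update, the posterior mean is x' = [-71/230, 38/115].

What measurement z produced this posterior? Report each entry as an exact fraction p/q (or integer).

x̄ = F·x = [11, -1]
P̄ = F·P·Fᵀ + Q = [51 -6; -6 6]
S = H·P̄·Hᵀ + R = [460]
K = P̄·Hᵀ·S⁻¹ = [-153/460; 9/230]
x' − x̄ = [-2601/230, 153/115] = K·y
y = (KᵀK)⁻¹·Kᵀ·(x' − x̄) = [34]
z = y + H·x̄ = [34] + [-33] = [1]

z = [1]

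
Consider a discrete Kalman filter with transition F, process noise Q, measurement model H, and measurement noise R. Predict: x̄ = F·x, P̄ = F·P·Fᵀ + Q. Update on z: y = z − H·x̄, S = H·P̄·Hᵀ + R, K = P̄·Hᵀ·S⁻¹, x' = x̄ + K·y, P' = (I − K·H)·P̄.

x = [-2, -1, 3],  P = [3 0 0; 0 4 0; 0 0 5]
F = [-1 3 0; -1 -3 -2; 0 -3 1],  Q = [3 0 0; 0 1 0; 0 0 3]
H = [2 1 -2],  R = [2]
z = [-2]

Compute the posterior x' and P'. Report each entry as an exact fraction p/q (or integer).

x' = [1141/458, -606/229, 503/229]
P' = [4107/458 -3990/229 -3/229; -3990/229 12058/229 2068/229; -3/229 2068/229 1098/229]

x̄ = F·x = [-1, -1, 6]
P̄ = F·P·Fᵀ + Q = [42 -33 -36; -33 60 26; -36 26 44]
y = z − H·x̄ = [13]
S = H·P̄·Hᵀ + R = [458]
K = P̄·Hᵀ·S⁻¹ = [123/458; -29/229; -67/229]
x' = x̄ + K·y = [1141/458, -606/229, 503/229]
P' = (I − K·H)·P̄ = [4107/458 -3990/229 -3/229; -3990/229 12058/229 2068/229; -3/229 2068/229 1098/229]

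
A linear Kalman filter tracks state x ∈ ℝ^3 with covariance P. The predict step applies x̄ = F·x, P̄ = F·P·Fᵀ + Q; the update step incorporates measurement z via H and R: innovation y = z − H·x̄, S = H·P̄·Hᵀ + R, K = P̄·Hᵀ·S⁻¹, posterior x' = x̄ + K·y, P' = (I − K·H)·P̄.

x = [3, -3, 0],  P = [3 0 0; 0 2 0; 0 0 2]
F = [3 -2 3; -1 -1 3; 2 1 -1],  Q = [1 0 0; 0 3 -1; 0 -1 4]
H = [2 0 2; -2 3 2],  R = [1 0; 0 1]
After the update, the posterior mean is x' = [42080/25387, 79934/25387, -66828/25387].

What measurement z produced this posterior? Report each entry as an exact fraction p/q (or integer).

z = [-2, 1]

x̄ = F·x = [15, 0, 3]
P̄ = F·P·Fᵀ + Q = [54 13 8; 13 26 -15; 8 -15 20]
S = H·P̄·Hᵀ + R = [361 -148; -148 131]
K = P̄·Hᵀ·S⁻¹ = [8400/25387 -781/25387; 2732/25387 7350/25387; 4228/25387 707/25387]
x' − x̄ = [-338725/25387, 79934/25387, -142989/25387] = K·y
y = (KᵀK)⁻¹·Kᵀ·(x' − x̄) = [-38, 25]
z = y + H·x̄ = [-38, 25] + [36, -24] = [-2, 1]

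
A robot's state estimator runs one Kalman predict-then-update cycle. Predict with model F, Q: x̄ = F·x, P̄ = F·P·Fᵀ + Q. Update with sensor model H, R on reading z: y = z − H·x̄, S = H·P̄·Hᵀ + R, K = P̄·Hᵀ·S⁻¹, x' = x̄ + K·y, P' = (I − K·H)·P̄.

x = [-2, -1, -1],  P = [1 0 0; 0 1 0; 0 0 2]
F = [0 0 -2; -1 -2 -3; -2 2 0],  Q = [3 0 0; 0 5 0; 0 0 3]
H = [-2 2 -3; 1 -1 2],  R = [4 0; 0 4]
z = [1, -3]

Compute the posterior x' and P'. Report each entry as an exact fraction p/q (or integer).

x̄ = F·x = [2, 7, 2]
P̄ = F·P·Fᵀ + Q = [11 12 0; 12 28 -2; 0 -2 11]
y = z − H·x̄ = [-3, -2]
S = H·P̄·Hᵀ + R = [187 -110; -110 71]
K = P̄·Hᵀ·S⁻¹ = [32/1177 3/107; 498/1177 40/107; 13/1177 38/107]
x' = x̄ + K·y = [2192/1177, 5865/1177, 1479/1177]
P' = (I − K·H)·P̄ = [12916/1177 13568/1177 392/1177; 13568/1177 22832/1177 5512/1177; 392/1177 5512/1177 3396/1177]

x' = [2192/1177, 5865/1177, 1479/1177]
P' = [12916/1177 13568/1177 392/1177; 13568/1177 22832/1177 5512/1177; 392/1177 5512/1177 3396/1177]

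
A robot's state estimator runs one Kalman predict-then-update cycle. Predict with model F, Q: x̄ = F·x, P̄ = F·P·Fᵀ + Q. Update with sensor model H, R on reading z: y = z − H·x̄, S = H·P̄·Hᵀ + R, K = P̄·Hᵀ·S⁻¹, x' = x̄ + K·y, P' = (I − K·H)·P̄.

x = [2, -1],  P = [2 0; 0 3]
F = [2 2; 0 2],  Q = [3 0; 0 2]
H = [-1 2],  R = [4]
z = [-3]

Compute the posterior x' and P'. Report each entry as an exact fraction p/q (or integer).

x̄ = F·x = [2, -2]
P̄ = F·P·Fᵀ + Q = [23 12; 12 14]
y = z − H·x̄ = [3]
S = H·P̄·Hᵀ + R = [35]
K = P̄·Hᵀ·S⁻¹ = [1/35; 16/35]
x' = x̄ + K·y = [73/35, -22/35]
P' = (I − K·H)·P̄ = [804/35 404/35; 404/35 234/35]

x' = [73/35, -22/35]
P' = [804/35 404/35; 404/35 234/35]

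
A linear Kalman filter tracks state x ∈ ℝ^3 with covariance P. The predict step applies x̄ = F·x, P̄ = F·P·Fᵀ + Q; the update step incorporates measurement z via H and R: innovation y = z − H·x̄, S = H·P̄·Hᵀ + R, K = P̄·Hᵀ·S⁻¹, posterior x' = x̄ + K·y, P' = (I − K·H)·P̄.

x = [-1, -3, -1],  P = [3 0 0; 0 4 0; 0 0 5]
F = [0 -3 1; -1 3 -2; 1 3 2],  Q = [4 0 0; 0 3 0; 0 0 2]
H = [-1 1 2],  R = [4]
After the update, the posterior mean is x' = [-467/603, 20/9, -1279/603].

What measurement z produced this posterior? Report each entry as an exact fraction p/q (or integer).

z = [-1]

x̄ = F·x = [8, -6, -12]
P̄ = F·P·Fᵀ + Q = [45 -46 -26; -46 62 13; -26 13 61]
S = H·P̄·Hᵀ + R = [603]
K = P̄·Hᵀ·S⁻¹ = [-143/603; 2/9; 161/603]
x' − x̄ = [-5291/603, 74/9, 5957/603] = K·y
y = (KᵀK)⁻¹·Kᵀ·(x' − x̄) = [37]
z = y + H·x̄ = [37] + [-38] = [-1]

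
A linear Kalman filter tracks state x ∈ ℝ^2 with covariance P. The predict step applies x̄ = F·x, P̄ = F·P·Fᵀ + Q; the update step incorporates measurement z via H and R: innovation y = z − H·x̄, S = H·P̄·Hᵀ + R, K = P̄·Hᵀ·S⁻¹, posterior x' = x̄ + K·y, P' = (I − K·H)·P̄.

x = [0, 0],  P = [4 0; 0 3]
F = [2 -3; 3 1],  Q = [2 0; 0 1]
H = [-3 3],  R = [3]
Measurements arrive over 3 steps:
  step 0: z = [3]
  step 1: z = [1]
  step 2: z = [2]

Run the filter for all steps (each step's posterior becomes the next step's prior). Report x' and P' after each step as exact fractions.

step 0: x' = [-45/83, 75/166], P' = [2385/83 2370/83; 2370/83 4765/166]
step 1: x' = [-806687/358450, -687049/358450], P' = [1050203/358450 1025931/358450; 1025931/358450 1121087/358450]
step 2: x' = [-113962779/85169629, -60976876/85169629], P' = [237575398/85169629 230635515/85169629; 230635515/85169629 251966025/85169629]

step 0: x̄ = F·x = [0, 0]
step 0: P̄ = F·P·Fᵀ + Q = [45 15; 15 40]
step 0: y = z − H·x̄ = [3]
step 0: S = H·P̄·Hᵀ + R = [498]
step 0: K = P̄·Hᵀ·S⁻¹ = [-15/83; 25/166]
step 0: x' = x̄ + K·y = [-45/83, 75/166]
step 0: P' = (I − K·H)·P̄ = [2385/83 2370/83; 2370/83 4765/166]
step 1: x̄ = F·x = [-405/166, -195/166]
step 1: P̄ = F·P·Fᵀ + Q = [5417/166 -18855/166; -18855/166 76301/166]
step 1: y = z − H·x̄ = [-232/83]
step 1: S = H·P̄·Hᵀ + R = [537675/83]
step 1: K = P̄·Hᵀ·S⁻¹ = [-12136/179225; 47578/179225]
step 1: x' = x̄ + K·y = [-806687/358450, -687049/358450]
step 1: P' = (I − K·H)·P̄ = [1050203/358450 1025931/358450; 1025931/358450 1121087/358450]
step 2: x̄ = F·x = [447773/358450, -310711/35845]
step 2: P̄ = F·P·Fᵀ + Q = [2696323/358450 -424356/35845; -424356/35845 341739/7169]
step 2: y = z − H·x̄ = [11381549/358450]
step 2: S = H·P̄·Hᵀ + R = [255508887/358450]
step 2: K = P̄·Hᵀ·S⁻¹ = [-6939883/85169629; 21330510/85169629]
step 2: x' = x̄ + K·y = [-113962779/85169629, -60976876/85169629]
step 2: P' = (I − K·H)·P̄ = [237575398/85169629 230635515/85169629; 230635515/85169629 251966025/85169629]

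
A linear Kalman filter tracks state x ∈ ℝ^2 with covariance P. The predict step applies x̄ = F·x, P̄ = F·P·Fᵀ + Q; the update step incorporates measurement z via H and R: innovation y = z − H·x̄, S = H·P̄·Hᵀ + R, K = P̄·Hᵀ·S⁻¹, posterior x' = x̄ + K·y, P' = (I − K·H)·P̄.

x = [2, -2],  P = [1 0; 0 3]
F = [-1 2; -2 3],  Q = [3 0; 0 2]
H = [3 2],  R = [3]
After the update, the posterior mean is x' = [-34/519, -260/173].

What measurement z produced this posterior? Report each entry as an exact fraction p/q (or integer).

x̄ = F·x = [-6, -10]
P̄ = F·P·Fᵀ + Q = [16 20; 20 33]
S = H·P̄·Hᵀ + R = [519]
K = P̄·Hᵀ·S⁻¹ = [88/519; 42/173]
x' − x̄ = [3080/519, 1470/173] = K·y
y = (KᵀK)⁻¹·Kᵀ·(x' − x̄) = [35]
z = y + H·x̄ = [35] + [-38] = [-3]

z = [-3]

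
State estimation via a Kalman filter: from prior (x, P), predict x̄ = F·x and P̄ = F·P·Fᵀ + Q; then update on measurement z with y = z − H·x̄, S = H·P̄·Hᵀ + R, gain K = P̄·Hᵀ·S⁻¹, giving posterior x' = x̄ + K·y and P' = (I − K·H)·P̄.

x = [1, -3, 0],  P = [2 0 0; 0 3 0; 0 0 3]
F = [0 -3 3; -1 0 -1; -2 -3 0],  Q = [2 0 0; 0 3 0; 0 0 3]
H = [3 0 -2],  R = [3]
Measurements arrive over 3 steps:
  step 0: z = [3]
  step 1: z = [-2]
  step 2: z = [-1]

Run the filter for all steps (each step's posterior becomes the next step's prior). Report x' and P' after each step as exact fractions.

step 0: x̄ = F·x = [9, -1, 7]
step 0: P̄ = F·P·Fᵀ + Q = [56 -9 27; -9 8 4; 27 4 38]
step 0: y = z − H·x̄ = [-10]
step 0: S = H·P̄·Hᵀ + R = [335]
step 0: K = P̄·Hᵀ·S⁻¹ = [114/335; -7/67; 1/67]
step 0: x' = x̄ + K·y = [375/67, 3/67, 459/67]
step 0: P' = (I − K·H)·P̄ = [5764/335 195/67 1695/67; 195/67 291/67 303/67; 1695/67 303/67 2541/67]
step 1: x̄ = F·x = [1368/67, -834/67, -759/67]
step 1: P̄ = F·P·Fᵀ + Q = [20168/67 -11214/67 -9108/67; -11214/67 36424/335 35948/335; -9108/67 35948/335 48856/335]
step 1: y = z − H·x̄ = [-5756/67]
step 1: S = H·P̄·Hᵀ + R = [1650469/335]
step 1: K = P̄·Hᵀ·S⁻¹ = [393600/1650469; -240106/1650469; -234332/1650469]
step 1: x' = x̄ + K·y = [-115224/1650469, 82970/1650469, 1434463/1650469]
step 1: P' = (I − K·H)·P̄ = [34365176/1650469 5862462/1650469 50957364/1650469; 5862462/1650469 7360572/1650469 9153852/1650469; 50957364/1650469 9153852/1650469 76787544/1650469]
step 2: x̄ = F·x = [4054479/1650469, -1319239/1650469, -18462/1650469]
step 2: P̄ = F·P·Fᵀ + Q = [595864646/1650469 -338185782/1650469 -286708932/1650469; -338185782/1650469 218018855/1650469 215694022/1650469; -286708932/1650469 215694022/1650469 279006803/1650469]
step 2: y = z − H·x̄ = [-13850830/1650469]
step 2: S = H·P̄·Hᵀ + R = [9924267617/1650469]
step 2: K = P̄·Hᵀ·S⁻¹ = [2361011802/9924267617; -1445945390/9924267617; -1418140402/9924267617]
step 2: x' = x̄ + K·y = [4565830407/9924267617, 4201874073/9924267617, 11790103174/9924267617]
step 2: P' = (I − K·H)·P̄ = [205483096762/9924267617 34928208894/9924267617 304683127440/9924267617; 34928208894/9924267617 44181012615/9924267617 54561231426/9924267617; 304683127440/9924267617 54561231426/9924267617 459151901763/9924267617]

step 0: x' = [375/67, 3/67, 459/67], P' = [5764/335 195/67 1695/67; 195/67 291/67 303/67; 1695/67 303/67 2541/67]
step 1: x' = [-115224/1650469, 82970/1650469, 1434463/1650469], P' = [34365176/1650469 5862462/1650469 50957364/1650469; 5862462/1650469 7360572/1650469 9153852/1650469; 50957364/1650469 9153852/1650469 76787544/1650469]
step 2: x' = [4565830407/9924267617, 4201874073/9924267617, 11790103174/9924267617], P' = [205483096762/9924267617 34928208894/9924267617 304683127440/9924267617; 34928208894/9924267617 44181012615/9924267617 54561231426/9924267617; 304683127440/9924267617 54561231426/9924267617 459151901763/9924267617]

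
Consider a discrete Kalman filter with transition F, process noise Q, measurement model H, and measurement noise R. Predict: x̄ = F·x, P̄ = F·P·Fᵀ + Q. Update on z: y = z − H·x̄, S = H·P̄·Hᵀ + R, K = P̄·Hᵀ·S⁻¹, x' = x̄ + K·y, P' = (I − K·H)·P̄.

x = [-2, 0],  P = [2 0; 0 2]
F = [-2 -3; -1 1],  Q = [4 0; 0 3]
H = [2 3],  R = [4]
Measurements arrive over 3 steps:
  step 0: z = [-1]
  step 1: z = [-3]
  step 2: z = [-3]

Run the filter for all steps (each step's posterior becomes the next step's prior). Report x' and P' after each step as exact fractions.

step 0: x̄ = F·x = [4, 2]
step 0: P̄ = F·P·Fᵀ + Q = [30 -2; -2 7]
step 0: y = z − H·x̄ = [-15]
step 0: S = H·P̄·Hᵀ + R = [163]
step 0: K = P̄·Hᵀ·S⁻¹ = [54/163; 17/163]
step 0: x' = x̄ + K·y = [-158/163, 71/163]
step 0: P' = (I − K·H)·P̄ = [1974/163 -1244/163; -1244/163 852/163]
step 1: x̄ = F·x = [103/163, 229/163]
step 1: P̄ = F·P·Fᵀ + Q = [1288/163 148/163; 148/163 5803/163]
step 1: y = z − H·x̄ = [-1382/163]
step 1: S = H·P̄·Hᵀ + R = [59807/163]
step 1: K = P̄·Hᵀ·S⁻¹ = [3020/59807; 17705/59807]
step 1: x' = x̄ + K·y = [12187/59807, -66089/59807]
step 1: P' = (I − K·H)·P̄ = [416632/59807 -273728/59807; -273728/59807 206092/59807]
step 2: x̄ = F·x = [173893/59807, -7116/5437]
step 2: P̄ = F·P·Fᵀ + Q = [475848/59807 -5340/5437; -5340/5437 122691/5437]
step 2: y = z − H·x̄ = [-292379/59807]
step 2: S = H·P̄·Hᵀ + R = [13584149/59807]
step 2: K = P̄·Hᵀ·S⁻¹ = [775476/13584149; 3931323/13584149]
step 2: x' = x̄ + K·y = [35705779/13584149, -36998163/13584149]
step 2: P' = (I − K·H)·P̄ = [98025768/13584149 -64316544/13584149; -64316544/13584149 48119460/13584149]

step 0: x' = [-158/163, 71/163], P' = [1974/163 -1244/163; -1244/163 852/163]
step 1: x' = [12187/59807, -66089/59807], P' = [416632/59807 -273728/59807; -273728/59807 206092/59807]
step 2: x' = [35705779/13584149, -36998163/13584149], P' = [98025768/13584149 -64316544/13584149; -64316544/13584149 48119460/13584149]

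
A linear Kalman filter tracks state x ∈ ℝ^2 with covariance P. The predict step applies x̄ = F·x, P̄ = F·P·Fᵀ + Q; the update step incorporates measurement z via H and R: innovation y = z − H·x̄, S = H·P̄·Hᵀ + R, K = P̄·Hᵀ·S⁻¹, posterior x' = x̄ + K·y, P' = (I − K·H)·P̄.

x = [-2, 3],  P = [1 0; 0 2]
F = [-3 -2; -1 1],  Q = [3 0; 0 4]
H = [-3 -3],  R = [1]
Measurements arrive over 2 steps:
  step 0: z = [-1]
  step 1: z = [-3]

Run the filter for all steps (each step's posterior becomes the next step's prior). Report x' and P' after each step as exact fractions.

step 0: x̄ = F·x = [0, 5]
step 0: P̄ = F·P·Fᵀ + Q = [20 -1; -1 7]
step 0: y = z − H·x̄ = [14]
step 0: S = H·P̄·Hᵀ + R = [226]
step 0: K = P̄·Hᵀ·S⁻¹ = [-57/226; -9/113]
step 0: x' = x̄ + K·y = [-399/113, 439/113]
step 0: P' = (I − K·H)·P̄ = [1271/226 -626/113; -626/113 629/113]
step 1: x̄ = F·x = [319/113, 838/113]
step 1: P̄ = F·P·Fᵀ + Q = [2125/226 2549/226; 2549/226 5937/226]
step 1: y = z − H·x̄ = [3132/113]
step 1: S = H·P̄·Hᵀ + R = [59333/113]
step 1: K = P̄·Hᵀ·S⁻¹ = [-7011/59333; -12729/59333]
step 1: x' = x̄ + K·y = [-26825/59333, 87202/59333]
step 1: P' = (I − K·H)·P̄ = [245791/118666 -241117/118666; -241117/118666 249603/118666]

step 0: x' = [-399/113, 439/113], P' = [1271/226 -626/113; -626/113 629/113]
step 1: x' = [-26825/59333, 87202/59333], P' = [245791/118666 -241117/118666; -241117/118666 249603/118666]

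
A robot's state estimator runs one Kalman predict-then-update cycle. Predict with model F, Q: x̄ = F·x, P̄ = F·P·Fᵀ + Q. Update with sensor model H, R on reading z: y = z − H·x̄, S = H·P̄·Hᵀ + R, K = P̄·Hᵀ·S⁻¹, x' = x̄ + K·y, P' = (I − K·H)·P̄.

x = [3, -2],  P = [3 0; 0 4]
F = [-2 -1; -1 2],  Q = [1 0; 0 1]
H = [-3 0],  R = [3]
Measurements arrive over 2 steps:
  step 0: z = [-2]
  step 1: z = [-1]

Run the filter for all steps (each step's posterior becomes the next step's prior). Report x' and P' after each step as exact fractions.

step 0: x' = [15/26, -98/13], P' = [17/52 -1/26; -1/26 257/13]
step 1: x' = [92/217, -317/62], P' = [285/868 -18/31; -18/31 1615/124]

step 0: x̄ = F·x = [-4, -7]
step 0: P̄ = F·P·Fᵀ + Q = [17 -2; -2 20]
step 0: y = z − H·x̄ = [-14]
step 0: S = H·P̄·Hᵀ + R = [156]
step 0: K = P̄·Hᵀ·S⁻¹ = [-17/52; 1/26]
step 0: x' = x̄ + K·y = [15/26, -98/13]
step 0: P' = (I − K·H)·P̄ = [17/52 -1/26; -1/26 257/13]
step 1: x̄ = F·x = [83/13, -407/26]
step 1: P̄ = F·P·Fᵀ + Q = [285/13 -504/13; -504/13 4189/52]
step 1: y = z − H·x̄ = [236/13]
step 1: S = H·P̄·Hᵀ + R = [2604/13]
step 1: K = P̄·Hᵀ·S⁻¹ = [-285/868; 18/31]
step 1: x' = x̄ + K·y = [92/217, -317/62]
step 1: P' = (I − K·H)·P̄ = [285/868 -18/31; -18/31 1615/124]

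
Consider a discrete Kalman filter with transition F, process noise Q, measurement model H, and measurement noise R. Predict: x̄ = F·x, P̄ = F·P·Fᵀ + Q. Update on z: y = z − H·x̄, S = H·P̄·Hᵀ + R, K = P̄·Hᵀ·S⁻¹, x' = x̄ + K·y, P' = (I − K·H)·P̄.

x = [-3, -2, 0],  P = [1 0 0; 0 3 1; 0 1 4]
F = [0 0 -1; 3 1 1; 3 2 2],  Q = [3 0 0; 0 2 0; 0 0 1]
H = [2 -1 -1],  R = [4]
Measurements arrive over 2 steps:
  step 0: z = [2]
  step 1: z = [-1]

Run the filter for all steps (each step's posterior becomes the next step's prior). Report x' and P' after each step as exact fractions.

step 0: x̄ = F·x = [0, -11, -13]
step 0: P̄ = F·P·Fᵀ + Q = [7 -5 -10; -5 20 27; -10 27 46]
step 0: y = z − H·x̄ = [-22]
step 0: S = H·P̄·Hᵀ + R = [212]
step 0: K = P̄·Hᵀ·S⁻¹ = [29/212; -57/212; -93/212]
step 0: x' = x̄ + K·y = [-319/106, -539/106, -355/106]
step 0: P' = (I − K·H)·P̄ = [643/212 593/212 577/212; 593/212 991/212 423/212; 577/212 423/212 1103/212]
step 1: x̄ = F·x = [355/106, -1851/106, -2745/106]
step 1: P̄ = F·P·Fᵀ + Q = [1739/212 -3257/212 -4783/212; -3257/212 16171/212 22197/212; -4783/212 22197/212 31799/212]
step 1: y = z − H·x̄ = [-2706/53]
step 1: S = H·P̄·Hᵀ + R = [33082/53]
step 1: K = P̄·Hᵀ·S⁻¹ = [5759/66164; -22441/66164; -31781/66164]
step 1: x' = x̄ + K·y = [-18112/16541, -2403/16541, -22692/16541]
step 1: P' = (I − K·H)·P̄ = [459689/132328 405465/132328 467841/132328; 405465/132328 591897/132328 398561/132328; 467841/132328 398561/132328 791369/132328]

step 0: x' = [-319/106, -539/106, -355/106], P' = [643/212 593/212 577/212; 593/212 991/212 423/212; 577/212 423/212 1103/212]
step 1: x' = [-18112/16541, -2403/16541, -22692/16541], P' = [459689/132328 405465/132328 467841/132328; 405465/132328 591897/132328 398561/132328; 467841/132328 398561/132328 791369/132328]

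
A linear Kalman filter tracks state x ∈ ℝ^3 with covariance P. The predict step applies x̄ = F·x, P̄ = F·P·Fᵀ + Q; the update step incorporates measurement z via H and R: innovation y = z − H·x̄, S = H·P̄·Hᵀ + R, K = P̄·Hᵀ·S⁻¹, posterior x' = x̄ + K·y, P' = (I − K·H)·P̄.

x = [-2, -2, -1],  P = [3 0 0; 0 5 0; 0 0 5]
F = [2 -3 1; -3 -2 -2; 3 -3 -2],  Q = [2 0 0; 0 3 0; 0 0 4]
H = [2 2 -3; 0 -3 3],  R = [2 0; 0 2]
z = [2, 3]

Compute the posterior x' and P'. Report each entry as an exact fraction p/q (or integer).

x̄ = F·x = [1, 12, 2]
P̄ = F·P·Fᵀ + Q = [64 2 53; 2 70 23; 53 23 96]
y = z − H·x̄ = [-18, 33]
S = H·P̄·Hᵀ + R = [506 -633; -633 1082]
K = P̄·Hᵀ·S⁻¹ = [67635/146803 60327/146803; -111/2011 -327/2011; -8525/146803 24726/146803]
x' = x̄ + K·y = [920164/146803, 15339/2011, 1263014/146803]
P' = (I − K·H)·P̄ = [1991506/146803 51056/2011 3767306/146803; 51056/2011 102988/2011 102770/2011; 3767306/146803 102770/2011 7518694/146803]

x' = [920164/146803, 15339/2011, 1263014/146803]
P' = [1991506/146803 51056/2011 3767306/146803; 51056/2011 102988/2011 102770/2011; 3767306/146803 102770/2011 7518694/146803]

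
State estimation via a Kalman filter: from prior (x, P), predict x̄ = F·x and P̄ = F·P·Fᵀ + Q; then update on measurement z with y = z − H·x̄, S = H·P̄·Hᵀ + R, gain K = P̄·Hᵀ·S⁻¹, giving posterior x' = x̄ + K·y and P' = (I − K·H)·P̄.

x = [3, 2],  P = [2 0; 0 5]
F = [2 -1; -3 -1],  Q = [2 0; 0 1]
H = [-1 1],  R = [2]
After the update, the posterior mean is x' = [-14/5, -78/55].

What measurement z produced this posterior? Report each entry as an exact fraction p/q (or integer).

x̄ = F·x = [4, -11]
P̄ = F·P·Fᵀ + Q = [15 -7; -7 24]
S = H·P̄·Hᵀ + R = [55]
K = P̄·Hᵀ·S⁻¹ = [-2/5; 31/55]
x' − x̄ = [-34/5, 527/55] = K·y
y = (KᵀK)⁻¹·Kᵀ·(x' − x̄) = [17]
z = y + H·x̄ = [17] + [-15] = [2]

z = [2]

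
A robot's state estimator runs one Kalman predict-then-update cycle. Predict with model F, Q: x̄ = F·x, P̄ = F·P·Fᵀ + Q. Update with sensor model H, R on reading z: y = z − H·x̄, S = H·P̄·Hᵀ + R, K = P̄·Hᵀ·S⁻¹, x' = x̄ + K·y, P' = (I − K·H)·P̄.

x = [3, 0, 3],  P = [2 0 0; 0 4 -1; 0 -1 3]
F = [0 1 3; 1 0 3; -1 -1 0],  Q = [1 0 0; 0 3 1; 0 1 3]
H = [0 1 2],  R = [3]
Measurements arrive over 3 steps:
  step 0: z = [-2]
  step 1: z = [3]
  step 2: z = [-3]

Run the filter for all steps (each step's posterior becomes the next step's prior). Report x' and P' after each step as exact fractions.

step 0: x' = [535/79, 660/79, -397/79], P' = [1570/79 1104/79 -519/79; 1104/79 1232/79 -562/79; -519/79 -562/79 311/79]
step 1: x' = [-67303/25309, -94300/25309, 80189/25309], P' = [158954/25309 124132/25309 -58355/25309; 124132/25309 379596/25309 -185616/25309; -58355/25309 -185616/25309 109521/25309]
step 2: x' = [2500793/899125, 279272/899125, -1365667/899125], P' = [41358474/6293875 4861028/899125 -15762181/6293875; 4861028/899125 12252712/899125 -5736632/899125; -15762181/6293875 -5736632/899125 23377639/6293875]

step 0: x̄ = F·x = [9, 12, -3]
step 0: P̄ = F·P·Fᵀ + Q = [26 24 -1; 24 32 2; -1 2 9]
step 0: y = z − H·x̄ = [-8]
step 0: S = H·P̄·Hᵀ + R = [79]
step 0: K = P̄·Hᵀ·S⁻¹ = [22/79; 36/79; 20/79]
step 0: x' = x̄ + K·y = [535/79, 660/79, -397/79]
step 0: P' = (I − K·H)·P̄ = [1570/79 1104/79 -519/79; 1104/79 1232/79 -562/79; -519/79 -562/79 311/79]
step 1: x̄ = F·x = [-531/79, -656/79, -1195/79]
step 1: P̄ = F·P·Fᵀ + Q = [738/79 660/79 907/79; 660/79 1492/79 648/79; 907/79 648/79 5247/79]
step 1: y = z − H·x̄ = [3283/79]
step 1: S = H·P̄·Hᵀ + R = [25309/79]
step 1: K = P̄·Hᵀ·S⁻¹ = [2474/25309; 2788/25309; 11142/25309]
step 1: x' = x̄ + K·y = [-67303/25309, -94300/25309, 80189/25309]
step 1: P' = (I − K·H)·P̄ = [158954/25309 124132/25309 -58355/25309; 124132/25309 379596/25309 -185616/25309; -58355/25309 -185616/25309 109521/25309]
step 2: x̄ = F·x = [146267/25309, 173264/25309, 161603/25309]
step 2: P̄ = F·P·Fᵀ + Q = [276898/25309 377908/25309 228185/25309; 377908/25309 870440/25309 474136/25309; 228185/25309 474136/25309 862741/25309]
step 2: y = z − H·x̄ = [-572397/25309]
step 2: S = H·P̄·Hᵀ + R = [6293875/25309]
step 2: K = P̄·Hᵀ·S⁻¹ = [834278/6293875; 259816/899125; 2199618/6293875]
step 2: x' = x̄ + K·y = [2500793/899125, 279272/899125, -1365667/899125]
step 2: P' = (I − K·H)·P̄ = [41358474/6293875 4861028/899125 -15762181/6293875; 4861028/899125 12252712/899125 -5736632/899125; -15762181/6293875 -5736632/899125 23377639/6293875]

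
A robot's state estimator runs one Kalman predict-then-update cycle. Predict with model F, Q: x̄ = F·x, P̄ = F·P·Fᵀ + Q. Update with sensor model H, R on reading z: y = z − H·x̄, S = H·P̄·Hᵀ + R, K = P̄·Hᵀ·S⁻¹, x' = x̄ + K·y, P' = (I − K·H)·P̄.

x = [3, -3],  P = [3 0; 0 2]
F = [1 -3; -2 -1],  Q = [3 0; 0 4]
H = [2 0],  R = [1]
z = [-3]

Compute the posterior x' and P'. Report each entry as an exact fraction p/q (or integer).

x' = [-132/97, -3]
P' = [24/97 0; 0 18]

x̄ = F·x = [12, -3]
P̄ = F·P·Fᵀ + Q = [24 0; 0 18]
y = z − H·x̄ = [-27]
S = H·P̄·Hᵀ + R = [97]
K = P̄·Hᵀ·S⁻¹ = [48/97; 0]
x' = x̄ + K·y = [-132/97, -3]
P' = (I − K·H)·P̄ = [24/97 0; 0 18]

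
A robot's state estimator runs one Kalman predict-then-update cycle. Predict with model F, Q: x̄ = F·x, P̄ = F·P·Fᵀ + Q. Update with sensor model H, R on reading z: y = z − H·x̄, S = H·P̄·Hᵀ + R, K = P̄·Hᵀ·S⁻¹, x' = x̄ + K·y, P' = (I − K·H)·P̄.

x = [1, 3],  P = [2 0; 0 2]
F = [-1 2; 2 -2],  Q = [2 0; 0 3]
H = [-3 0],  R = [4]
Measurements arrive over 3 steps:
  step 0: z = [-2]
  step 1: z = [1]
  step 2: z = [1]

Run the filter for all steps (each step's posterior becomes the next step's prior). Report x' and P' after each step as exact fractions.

step 0: x̄ = F·x = [5, -4]
step 0: P̄ = F·P·Fᵀ + Q = [12 -12; -12 19]
step 0: y = z − H·x̄ = [13]
step 0: S = H·P̄·Hᵀ + R = [112]
step 0: K = P̄·Hᵀ·S⁻¹ = [-9/28; 9/28]
step 0: x' = x̄ + K·y = [23/28, 5/28]
step 0: P' = (I − K·H)·P̄ = [3/7 -3/7; -3/7 52/7]
step 1: x̄ = F·x = [-13/28, 9/7]
step 1: P̄ = F·P·Fᵀ + Q = [237/7 -232/7; -232/7 265/7]
step 1: y = z − H·x̄ = [-11/28]
step 1: S = H·P̄·Hᵀ + R = [2161/7]
step 1: K = P̄·Hᵀ·S⁻¹ = [-711/2161; 696/2161]
step 1: x' = x̄ + K·y = [-724/2161, 2505/2161]
step 1: P' = (I − K·H)·P̄ = [948/2161 -928/2161; -928/2161 12607/2161]
step 2: x̄ = F·x = [5734/2161, -6458/2161]
step 2: P̄ = F·P·Fᵀ + Q = [59410/2161 -57892/2161; -57892/2161 68127/2161]
step 2: y = z − H·x̄ = [19363/2161]
step 2: S = H·P̄·Hᵀ + R = [543334/2161]
step 2: K = P̄·Hᵀ·S⁻¹ = [-89115/271667; 86838/271667]
step 2: x' = x̄ + K·y = [-77647/271667, -33772/271667]
step 2: P' = (I − K·H)·P̄ = [118820/271667 -115784/271667; -115784/271667 1585461/271667]

step 0: x' = [23/28, 5/28], P' = [3/7 -3/7; -3/7 52/7]
step 1: x' = [-724/2161, 2505/2161], P' = [948/2161 -928/2161; -928/2161 12607/2161]
step 2: x' = [-77647/271667, -33772/271667], P' = [118820/271667 -115784/271667; -115784/271667 1585461/271667]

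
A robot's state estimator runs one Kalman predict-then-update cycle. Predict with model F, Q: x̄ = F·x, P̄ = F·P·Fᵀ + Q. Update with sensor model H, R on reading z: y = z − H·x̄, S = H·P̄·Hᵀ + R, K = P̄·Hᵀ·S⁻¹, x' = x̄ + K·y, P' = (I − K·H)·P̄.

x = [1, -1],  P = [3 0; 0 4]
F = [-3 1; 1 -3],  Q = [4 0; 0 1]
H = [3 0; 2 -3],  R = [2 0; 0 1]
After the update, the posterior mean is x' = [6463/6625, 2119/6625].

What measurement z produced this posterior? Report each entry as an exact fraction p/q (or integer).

z = [3, 1]

x̄ = F·x = [-4, 4]
P̄ = F·P·Fᵀ + Q = [35 -21; -21 40]
S = H·P̄·Hᵀ + R = [317 399; 399 753]
K = P̄·Hᵀ·S⁻¹ = [4333/13250 133/39750; 5733/26500 -8739/26500]
x' − x̄ = [32963/6625, -24381/6625] = K·y
y = (KᵀK)⁻¹·Kᵀ·(x' − x̄) = [15, 21]
z = y + H·x̄ = [15, 21] + [-12, -20] = [3, 1]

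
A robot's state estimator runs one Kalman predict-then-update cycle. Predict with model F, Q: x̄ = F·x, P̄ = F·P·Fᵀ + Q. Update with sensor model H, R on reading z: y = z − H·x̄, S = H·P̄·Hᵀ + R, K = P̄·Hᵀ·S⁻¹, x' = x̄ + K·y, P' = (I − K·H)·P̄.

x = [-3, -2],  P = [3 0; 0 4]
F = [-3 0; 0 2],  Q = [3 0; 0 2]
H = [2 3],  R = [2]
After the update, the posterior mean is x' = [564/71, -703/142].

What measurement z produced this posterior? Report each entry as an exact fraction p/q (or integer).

x̄ = F·x = [9, -4]
P̄ = F·P·Fᵀ + Q = [30 0; 0 18]
S = H·P̄·Hᵀ + R = [284]
K = P̄·Hᵀ·S⁻¹ = [15/71; 27/142]
x' − x̄ = [-75/71, -135/142] = K·y
y = (KᵀK)⁻¹·Kᵀ·(x' − x̄) = [-5]
z = y + H·x̄ = [-5] + [6] = [1]

z = [1]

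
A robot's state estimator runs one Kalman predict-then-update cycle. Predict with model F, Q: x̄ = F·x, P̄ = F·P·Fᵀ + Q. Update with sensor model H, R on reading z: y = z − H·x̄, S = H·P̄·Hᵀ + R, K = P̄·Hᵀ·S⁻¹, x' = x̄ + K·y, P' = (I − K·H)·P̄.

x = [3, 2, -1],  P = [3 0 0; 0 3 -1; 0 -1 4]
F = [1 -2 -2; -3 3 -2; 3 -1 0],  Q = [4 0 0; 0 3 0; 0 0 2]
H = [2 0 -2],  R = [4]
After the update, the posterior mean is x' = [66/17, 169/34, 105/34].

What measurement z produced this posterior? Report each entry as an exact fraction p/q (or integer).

z = [2]

x̄ = F·x = [1, -1, 7]
P̄ = F·P·Fᵀ + Q = [27 -9 13; -9 85 -38; 13 -38 32]
S = H·P̄·Hᵀ + R = [136]
K = P̄·Hᵀ·S⁻¹ = [7/34; 29/68; -19/68]
x' − x̄ = [49/17, 203/34, -133/34] = K·y
y = (KᵀK)⁻¹·Kᵀ·(x' − x̄) = [14]
z = y + H·x̄ = [14] + [-12] = [2]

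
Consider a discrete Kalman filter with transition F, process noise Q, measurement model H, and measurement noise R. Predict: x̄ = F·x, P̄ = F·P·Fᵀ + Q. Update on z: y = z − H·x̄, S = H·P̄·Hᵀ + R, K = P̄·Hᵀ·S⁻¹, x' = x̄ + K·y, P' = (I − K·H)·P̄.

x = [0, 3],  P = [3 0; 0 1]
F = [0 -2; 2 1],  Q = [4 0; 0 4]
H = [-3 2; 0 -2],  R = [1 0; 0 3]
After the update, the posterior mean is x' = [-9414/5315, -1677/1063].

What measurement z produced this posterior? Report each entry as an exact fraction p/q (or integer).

x̄ = F·x = [-6, 3]
P̄ = F·P·Fᵀ + Q = [8 -2; -2 17]
S = H·P̄·Hᵀ + R = [165 -80; -80 71]
K = P̄·Hᵀ·S⁻¹ = [-1668/5315 -316/1063; 24/1063 -482/1063]
x' − x̄ = [22476/5315, -4866/1063] = K·y
y = (KᵀK)⁻¹·Kᵀ·(x' − x̄) = [-22, 9]
z = y + H·x̄ = [-22, 9] + [24, -6] = [2, 3]

z = [2, 3]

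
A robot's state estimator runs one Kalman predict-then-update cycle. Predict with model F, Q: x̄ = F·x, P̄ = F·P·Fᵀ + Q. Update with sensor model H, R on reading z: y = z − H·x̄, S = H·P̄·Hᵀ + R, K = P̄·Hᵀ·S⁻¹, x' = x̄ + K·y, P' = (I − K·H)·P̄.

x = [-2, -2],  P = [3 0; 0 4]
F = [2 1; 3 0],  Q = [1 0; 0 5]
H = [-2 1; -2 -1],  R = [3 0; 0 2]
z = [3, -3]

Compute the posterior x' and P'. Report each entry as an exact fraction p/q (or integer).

x̄ = F·x = [-6, -6]
P̄ = F·P·Fᵀ + Q = [17 18; 18 32]
y = z − H·x̄ = [-3, -21]
S = H·P̄·Hᵀ + R = [31 36; 36 174]
K = P̄·Hᵀ·S⁻¹ = [-152/683 -518/2049; 292/683 -982/2049]
x' = x̄ + K·y = [-16/683, 1900/683]
P' = (I − K·H)·P̄ = [601/2049 -166/2049; -166/2049 2296/2049]

x' = [-16/683, 1900/683]
P' = [601/2049 -166/2049; -166/2049 2296/2049]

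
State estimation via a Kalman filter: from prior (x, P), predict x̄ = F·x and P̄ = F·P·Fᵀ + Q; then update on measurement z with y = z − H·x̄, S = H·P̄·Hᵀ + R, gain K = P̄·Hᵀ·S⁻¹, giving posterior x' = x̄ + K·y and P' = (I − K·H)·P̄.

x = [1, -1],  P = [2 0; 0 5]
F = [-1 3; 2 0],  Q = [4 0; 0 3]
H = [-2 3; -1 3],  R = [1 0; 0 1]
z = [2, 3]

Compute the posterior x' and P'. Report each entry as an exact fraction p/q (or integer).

x̄ = F·x = [-4, 2]
P̄ = F·P·Fᵀ + Q = [51 -4; -4 11]
y = z − H·x̄ = [-12, -7]
S = H·P̄·Hᵀ + R = [352 237; 237 175]
K = P̄·Hᵀ·S⁻¹ = [-5019/5431 4842/5431; -1594/5431 3307/5431]
x' = x̄ + K·y = [4610/5431, 6841/5431]
P' = (I − K·H)·P̄ = [9861/5431 4901/5431; 4901/5431 2736/5431]

x' = [4610/5431, 6841/5431]
P' = [9861/5431 4901/5431; 4901/5431 2736/5431]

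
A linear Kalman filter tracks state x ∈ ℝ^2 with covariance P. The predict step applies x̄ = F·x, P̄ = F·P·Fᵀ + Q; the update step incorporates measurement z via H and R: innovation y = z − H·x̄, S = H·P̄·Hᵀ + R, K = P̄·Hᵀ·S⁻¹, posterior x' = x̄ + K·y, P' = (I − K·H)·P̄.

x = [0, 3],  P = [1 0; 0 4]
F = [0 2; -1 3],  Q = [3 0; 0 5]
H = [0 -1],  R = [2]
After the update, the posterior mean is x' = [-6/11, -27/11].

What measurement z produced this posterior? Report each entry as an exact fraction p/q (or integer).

x̄ = F·x = [6, 9]
P̄ = F·P·Fᵀ + Q = [19 24; 24 42]
S = H·P̄·Hᵀ + R = [44]
K = P̄·Hᵀ·S⁻¹ = [-6/11; -21/22]
x' − x̄ = [-72/11, -126/11] = K·y
y = (KᵀK)⁻¹·Kᵀ·(x' − x̄) = [12]
z = y + H·x̄ = [12] + [-9] = [3]

z = [3]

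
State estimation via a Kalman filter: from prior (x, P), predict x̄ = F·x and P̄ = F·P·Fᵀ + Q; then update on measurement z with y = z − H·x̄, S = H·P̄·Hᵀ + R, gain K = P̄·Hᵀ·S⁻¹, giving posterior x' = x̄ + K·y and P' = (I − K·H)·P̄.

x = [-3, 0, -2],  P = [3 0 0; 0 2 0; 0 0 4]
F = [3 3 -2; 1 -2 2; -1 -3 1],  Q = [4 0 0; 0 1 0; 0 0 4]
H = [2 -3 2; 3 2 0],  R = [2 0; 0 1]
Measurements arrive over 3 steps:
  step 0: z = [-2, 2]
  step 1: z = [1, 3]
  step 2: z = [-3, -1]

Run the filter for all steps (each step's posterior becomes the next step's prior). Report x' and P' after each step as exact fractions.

step 0: x' = [47033/145155, 67496/145155, -78469/145155], P' = [211669/145155 -298382/145155 -631727/145155; -298382/145155 455086/145155 939826/145155; -631727/145155 939826/145155 2024281/145155]
step 1: x' = [90928469/57461757, -2645865377/3045473121, -2413349230/1015157707], P' = [29111983/57461757 -36107528/57461757 -25315406/19153919; -36107528/57461757 3013687718/3045473121 1956873440/1015157707; -25315406/19153919 1956873440/1015157707 4364284062/1015157707]
step 2: x' = [-7851800605919/24586434324099, 2031054513913/24586434324099, -8728934653079/8195478108033], P' = [12294986521693/24586434324099 -15219510291962/24586434324099 -10691255007791/8195478108033; -15219510291962/24586434324099 24002221775254/24586434324099 15597838457506/8195478108033; -10691255007791/8195478108033 15597838457506/8195478108033 11619368500231/2731826036011]

step 0: x̄ = F·x = [-5, -7, 1]
step 0: P̄ = F·P·Fᵀ + Q = [65 -19 -35; -19 28 17; -35 17 29]
step 0: y = z − H·x̄ = [-15, 31]
step 0: S = H·P̄·Hᵀ + R = [374 175; 175 470]
step 0: K = P̄·Hᵀ·S⁻¹ = [5503/29031 38243/145155; -8237/29031 15026/145155; -3437/29031 -15529/145155]
step 0: x' = x̄ + K·y = [47033/145155, 67496/145155, -78469/145155]
step 0: P' = (I − K·H)·P̄ = [211669/145155 -298382/145155 -631727/145155; -298382/145155 455086/145155 939826/145155; -631727/145155 939826/145155 2024281/145155]
step 1: x̄ = F·x = [100105/29031, -244897/145155, -21866/9677]
step 1: P̄ = F·P·Fᵀ + Q = [1122095/29031 -485227/29031 6736/9677; -485227/29031 1422304/145155 -1406/9677; 6736/9677 -1406/9677 49770/9677]
step 1: y = z − H·x̄ = [-934606/145155, -576316/145155]
step 1: S = H·P̄·Hᵀ + R = [68694166/145155 37781581/145155; 37781581/145155 27215026/145155]
step 1: K = P̄·Hᵀ·S⁻¹ = [7327057/57461757 15120893/57461757; -563610241/3045473121 286278484/3045473121; 87257384/1015157707 -111402674/1015157707]
step 1: x' = x̄ + K·y = [90928469/57461757, -2645865377/3045473121, -2413349230/1015157707]
step 1: P' = (I − K·H)·P̄ = [29111983/57461757 -36107528/57461757 -25315406/19153919; -36107528/57461757 3013687718/3045473121 1956873440/1015157707; -25315406/19153919 1956873440/1015157707 4364284062/1015157707]
step 2: x̄ = F·x = [368423260/53429353, -4369155769/3045473121, -4121660416/3045473121]
step 2: P̄ = F·P·Fᵀ + Q = [859134661/53429353 -306632067/53429353 -39710109/53429353; -306632067/53429353 13603802996/3045473121 1698781559/3045473121; -39710109/53429353 1698781559/3045473121 15285252515/3045473121]
step 2: y = z − H·x̄ = [-56000817478/3045473121, -57307539043/3045473121]
step 2: S = H·P̄·Hᵀ + R = [556792031390/3045473121 292805644139/3045473121; 292805644139/3045473121 288460432370/3045473121]
step 2: K = P̄·Hᵀ·S⁻¹ = [3050486936263/24586434324099 6445938981155/24586434324099; -4429327582325/24586434324099 2345912674622/24586434324099; 770092806643/8195478108033 -878088108361/8195478108033]
step 2: x' = x̄ + K·y = [-7851800605919/24586434324099, 2031054513913/24586434324099, -8728934653079/8195478108033]
step 2: P' = (I − K·H)·P̄ = [12294986521693/24586434324099 -15219510291962/24586434324099 -10691255007791/8195478108033; -15219510291962/24586434324099 24002221775254/24586434324099 15597838457506/8195478108033; -10691255007791/8195478108033 15597838457506/8195478108033 11619368500231/2731826036011]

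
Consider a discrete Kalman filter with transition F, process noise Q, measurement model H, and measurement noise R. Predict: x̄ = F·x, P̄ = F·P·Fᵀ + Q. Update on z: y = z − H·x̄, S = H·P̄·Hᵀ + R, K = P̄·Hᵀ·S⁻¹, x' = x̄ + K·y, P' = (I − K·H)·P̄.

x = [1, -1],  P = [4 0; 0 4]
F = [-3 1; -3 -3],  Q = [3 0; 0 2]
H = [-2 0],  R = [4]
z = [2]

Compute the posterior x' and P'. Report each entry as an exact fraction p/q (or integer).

x' = [-47/44, 18/11]
P' = [43/44 6/11; 6/11 670/11]

x̄ = F·x = [-4, 0]
P̄ = F·P·Fᵀ + Q = [43 24; 24 74]
y = z − H·x̄ = [-6]
S = H·P̄·Hᵀ + R = [176]
K = P̄·Hᵀ·S⁻¹ = [-43/88; -3/11]
x' = x̄ + K·y = [-47/44, 18/11]
P' = (I − K·H)·P̄ = [43/44 6/11; 6/11 670/11]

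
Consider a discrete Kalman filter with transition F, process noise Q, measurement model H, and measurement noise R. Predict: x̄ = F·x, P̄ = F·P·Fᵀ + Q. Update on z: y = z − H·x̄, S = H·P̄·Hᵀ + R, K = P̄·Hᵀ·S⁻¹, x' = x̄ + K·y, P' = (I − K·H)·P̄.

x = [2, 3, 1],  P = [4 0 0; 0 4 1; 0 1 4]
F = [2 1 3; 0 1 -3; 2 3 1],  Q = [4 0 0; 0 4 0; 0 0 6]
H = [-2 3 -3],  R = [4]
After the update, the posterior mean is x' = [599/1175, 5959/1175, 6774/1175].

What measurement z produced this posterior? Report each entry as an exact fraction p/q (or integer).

z = [-3]

x̄ = F·x = [10, 0, 14]
P̄ = F·P·Fᵀ + Q = [66 -32 50; -32 38 -8; 50 -8 68]
S = H·P̄·Hᵀ + R = [2350]
K = P̄·Hᵀ·S⁻¹ = [-189/1175; 101/1175; -164/1175]
x' − x̄ = [-11151/1175, 5959/1175, -9676/1175] = K·y
y = (KᵀK)⁻¹·Kᵀ·(x' − x̄) = [59]
z = y + H·x̄ = [59] + [-62] = [-3]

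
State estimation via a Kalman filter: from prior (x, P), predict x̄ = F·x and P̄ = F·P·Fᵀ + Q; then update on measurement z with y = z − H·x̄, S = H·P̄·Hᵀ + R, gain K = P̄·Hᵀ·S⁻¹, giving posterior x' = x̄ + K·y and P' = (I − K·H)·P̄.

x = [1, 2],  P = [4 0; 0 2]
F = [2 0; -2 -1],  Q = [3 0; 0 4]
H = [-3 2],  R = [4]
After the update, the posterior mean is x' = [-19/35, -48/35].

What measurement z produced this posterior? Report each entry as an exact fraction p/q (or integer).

z = [-1]

x̄ = F·x = [2, -4]
P̄ = F·P·Fᵀ + Q = [19 -16; -16 22]
S = H·P̄·Hᵀ + R = [455]
K = P̄·Hᵀ·S⁻¹ = [-89/455; 92/455]
x' − x̄ = [-89/35, 92/35] = K·y
y = (KᵀK)⁻¹·Kᵀ·(x' − x̄) = [13]
z = y + H·x̄ = [13] + [-14] = [-1]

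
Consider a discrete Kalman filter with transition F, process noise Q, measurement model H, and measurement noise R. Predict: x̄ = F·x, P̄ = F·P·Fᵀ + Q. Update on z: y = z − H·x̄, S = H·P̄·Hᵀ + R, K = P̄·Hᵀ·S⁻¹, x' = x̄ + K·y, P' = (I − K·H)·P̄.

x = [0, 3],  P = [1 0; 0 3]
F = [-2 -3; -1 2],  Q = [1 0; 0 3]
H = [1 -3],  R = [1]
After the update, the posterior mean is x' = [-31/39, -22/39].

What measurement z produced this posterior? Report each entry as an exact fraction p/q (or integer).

x̄ = F·x = [-9, 6]
P̄ = F·P·Fᵀ + Q = [32 -16; -16 16]
S = H·P̄·Hᵀ + R = [273]
K = P̄·Hᵀ·S⁻¹ = [80/273; -64/273]
x' − x̄ = [320/39, -256/39] = K·y
y = (KᵀK)⁻¹·Kᵀ·(x' − x̄) = [28]
z = y + H·x̄ = [28] + [-27] = [1]

z = [1]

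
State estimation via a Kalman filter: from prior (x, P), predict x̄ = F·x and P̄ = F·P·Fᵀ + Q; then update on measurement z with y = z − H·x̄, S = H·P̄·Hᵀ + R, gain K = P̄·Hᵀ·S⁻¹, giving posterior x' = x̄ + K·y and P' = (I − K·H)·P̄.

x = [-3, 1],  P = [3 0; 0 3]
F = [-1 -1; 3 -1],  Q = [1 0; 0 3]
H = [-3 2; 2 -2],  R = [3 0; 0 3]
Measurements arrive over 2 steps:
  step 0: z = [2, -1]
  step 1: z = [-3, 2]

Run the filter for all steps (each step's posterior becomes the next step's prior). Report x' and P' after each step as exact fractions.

step 0: x̄ = F·x = [2, -10]
step 0: P̄ = F·P·Fᵀ + Q = [7 -6; -6 33]
step 0: y = z − H·x̄ = [28, -25]
step 0: S = H·P̄·Hᵀ + R = [270 -234; -234 211]
step 0: K = P̄·Hᵀ·S⁻¹ = [-293/738 -13/41; -88/369 -26/41]
step 0: x' = x̄ + K·y = [-439/369, -304/369]
step 0: P' = (I − K·H)·P̄ = [527/246 322/123; 322/123 439/123]
step 1: x̄ = F·x = [743/369, -1013/369]
step 1: P̄ = F·P·Fᵀ + Q = [2939/246 -1991/246; -1991/246 2495/246]
step 1: y = z − H·x̄ = [3148/369, -2774/369]
step 1: S = H·P̄·Hᵀ + R = [61061/246 -23762/123; -23762/123 19201/123]
step 1: K = P̄·Hᵀ·S⁻¹ = [-93173/350951 -25196/350951; -21887/350951 -109080/350951]
step 1: x' = x̄ + K·y = [101197/350951, -330151/350951]
step 1: P' = (I − K·H)·P̄ = [355107/350951 392901/350951; 392901/350951 556521/350951]

step 0: x' = [-439/369, -304/369], P' = [527/246 322/123; 322/123 439/123]
step 1: x' = [101197/350951, -330151/350951], P' = [355107/350951 392901/350951; 392901/350951 556521/350951]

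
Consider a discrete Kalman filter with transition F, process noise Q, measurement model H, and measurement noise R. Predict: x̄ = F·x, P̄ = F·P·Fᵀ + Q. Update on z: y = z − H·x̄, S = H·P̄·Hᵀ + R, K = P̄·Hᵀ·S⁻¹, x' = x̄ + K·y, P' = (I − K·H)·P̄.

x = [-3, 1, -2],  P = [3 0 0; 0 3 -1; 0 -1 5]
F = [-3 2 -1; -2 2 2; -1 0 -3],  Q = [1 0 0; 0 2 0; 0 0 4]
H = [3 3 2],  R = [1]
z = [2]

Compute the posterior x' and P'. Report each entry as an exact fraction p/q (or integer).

x̄ = F·x = [13, 4, 9]
P̄ = F·P·Fᵀ + Q = [49 18 30; 18 38 -18; 30 -18 52]
y = z − H·x̄ = [-67]
S = H·P̄·Hᵀ + R = [1460]
K = P̄·Hᵀ·S⁻¹ = [261/1460; 33/365; 7/73]
x' = x̄ + K·y = [1493/1460, -751/365, 188/73]
P' = (I − K·H)·P̄ = [3419/1460 -2043/365 363/73; -2043/365 9514/365 -2238/73; 363/73 -2238/73 2816/73]

x' = [1493/1460, -751/365, 188/73]
P' = [3419/1460 -2043/365 363/73; -2043/365 9514/365 -2238/73; 363/73 -2238/73 2816/73]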